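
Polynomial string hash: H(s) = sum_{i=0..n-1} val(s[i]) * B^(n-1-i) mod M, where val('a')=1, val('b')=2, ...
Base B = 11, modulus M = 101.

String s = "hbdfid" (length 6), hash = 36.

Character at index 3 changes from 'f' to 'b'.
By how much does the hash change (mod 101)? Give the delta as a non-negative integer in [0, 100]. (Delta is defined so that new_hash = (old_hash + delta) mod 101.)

Answer: 21

Derivation:
Delta formula: (val(new) - val(old)) * B^(n-1-k) mod M
  val('b') - val('f') = 2 - 6 = -4
  B^(n-1-k) = 11^2 mod 101 = 20
  Delta = -4 * 20 mod 101 = 21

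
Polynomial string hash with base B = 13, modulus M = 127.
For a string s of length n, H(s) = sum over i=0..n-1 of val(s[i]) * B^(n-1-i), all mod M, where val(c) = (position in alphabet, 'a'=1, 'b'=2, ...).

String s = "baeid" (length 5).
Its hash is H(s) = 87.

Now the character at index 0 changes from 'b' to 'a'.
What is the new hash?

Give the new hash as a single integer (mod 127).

Answer: 101

Derivation:
val('b') = 2, val('a') = 1
Position k = 0, exponent = n-1-k = 4
B^4 mod M = 13^4 mod 127 = 113
Delta = (1 - 2) * 113 mod 127 = 14
New hash = (87 + 14) mod 127 = 101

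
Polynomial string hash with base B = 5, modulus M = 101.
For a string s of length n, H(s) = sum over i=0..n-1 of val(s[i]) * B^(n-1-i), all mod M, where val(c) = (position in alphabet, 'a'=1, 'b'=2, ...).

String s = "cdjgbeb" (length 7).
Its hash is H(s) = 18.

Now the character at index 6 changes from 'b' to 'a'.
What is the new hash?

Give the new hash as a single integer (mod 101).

Answer: 17

Derivation:
val('b') = 2, val('a') = 1
Position k = 6, exponent = n-1-k = 0
B^0 mod M = 5^0 mod 101 = 1
Delta = (1 - 2) * 1 mod 101 = 100
New hash = (18 + 100) mod 101 = 17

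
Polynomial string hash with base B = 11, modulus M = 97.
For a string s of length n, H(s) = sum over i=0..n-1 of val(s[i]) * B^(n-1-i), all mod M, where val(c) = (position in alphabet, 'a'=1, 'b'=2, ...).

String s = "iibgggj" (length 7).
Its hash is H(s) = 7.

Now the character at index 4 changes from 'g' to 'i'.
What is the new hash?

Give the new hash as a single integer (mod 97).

val('g') = 7, val('i') = 9
Position k = 4, exponent = n-1-k = 2
B^2 mod M = 11^2 mod 97 = 24
Delta = (9 - 7) * 24 mod 97 = 48
New hash = (7 + 48) mod 97 = 55

Answer: 55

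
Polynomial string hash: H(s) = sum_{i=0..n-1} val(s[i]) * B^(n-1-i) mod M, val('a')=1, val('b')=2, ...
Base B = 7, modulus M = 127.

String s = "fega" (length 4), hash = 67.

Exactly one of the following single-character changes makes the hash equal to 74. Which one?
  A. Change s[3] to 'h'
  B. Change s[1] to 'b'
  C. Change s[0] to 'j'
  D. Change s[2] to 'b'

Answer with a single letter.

Answer: A

Derivation:
Option A: s[3]='a'->'h', delta=(8-1)*7^0 mod 127 = 7, hash=67+7 mod 127 = 74 <-- target
Option B: s[1]='e'->'b', delta=(2-5)*7^2 mod 127 = 107, hash=67+107 mod 127 = 47
Option C: s[0]='f'->'j', delta=(10-6)*7^3 mod 127 = 102, hash=67+102 mod 127 = 42
Option D: s[2]='g'->'b', delta=(2-7)*7^1 mod 127 = 92, hash=67+92 mod 127 = 32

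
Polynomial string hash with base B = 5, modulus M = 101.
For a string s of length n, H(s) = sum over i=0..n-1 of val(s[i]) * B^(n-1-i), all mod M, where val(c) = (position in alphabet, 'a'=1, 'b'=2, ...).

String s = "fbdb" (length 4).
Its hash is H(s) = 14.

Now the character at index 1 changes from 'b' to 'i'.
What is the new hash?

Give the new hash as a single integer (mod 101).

val('b') = 2, val('i') = 9
Position k = 1, exponent = n-1-k = 2
B^2 mod M = 5^2 mod 101 = 25
Delta = (9 - 2) * 25 mod 101 = 74
New hash = (14 + 74) mod 101 = 88

Answer: 88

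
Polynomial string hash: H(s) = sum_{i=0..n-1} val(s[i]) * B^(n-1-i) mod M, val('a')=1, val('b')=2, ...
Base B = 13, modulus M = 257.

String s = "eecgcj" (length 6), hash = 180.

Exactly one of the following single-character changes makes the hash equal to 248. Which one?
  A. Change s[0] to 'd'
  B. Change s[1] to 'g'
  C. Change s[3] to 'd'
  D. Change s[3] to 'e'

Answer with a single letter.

Option A: s[0]='e'->'d', delta=(4-5)*13^5 mod 257 = 72, hash=180+72 mod 257 = 252
Option B: s[1]='e'->'g', delta=(7-5)*13^4 mod 257 = 68, hash=180+68 mod 257 = 248 <-- target
Option C: s[3]='g'->'d', delta=(4-7)*13^2 mod 257 = 7, hash=180+7 mod 257 = 187
Option D: s[3]='g'->'e', delta=(5-7)*13^2 mod 257 = 176, hash=180+176 mod 257 = 99

Answer: B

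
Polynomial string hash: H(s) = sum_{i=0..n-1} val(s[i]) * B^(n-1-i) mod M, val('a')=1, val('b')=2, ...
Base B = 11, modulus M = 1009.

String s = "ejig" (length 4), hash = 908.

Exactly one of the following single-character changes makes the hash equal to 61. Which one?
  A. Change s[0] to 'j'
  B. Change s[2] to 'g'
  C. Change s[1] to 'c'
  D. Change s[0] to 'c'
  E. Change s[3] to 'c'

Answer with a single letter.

Option A: s[0]='e'->'j', delta=(10-5)*11^3 mod 1009 = 601, hash=908+601 mod 1009 = 500
Option B: s[2]='i'->'g', delta=(7-9)*11^1 mod 1009 = 987, hash=908+987 mod 1009 = 886
Option C: s[1]='j'->'c', delta=(3-10)*11^2 mod 1009 = 162, hash=908+162 mod 1009 = 61 <-- target
Option D: s[0]='e'->'c', delta=(3-5)*11^3 mod 1009 = 365, hash=908+365 mod 1009 = 264
Option E: s[3]='g'->'c', delta=(3-7)*11^0 mod 1009 = 1005, hash=908+1005 mod 1009 = 904

Answer: C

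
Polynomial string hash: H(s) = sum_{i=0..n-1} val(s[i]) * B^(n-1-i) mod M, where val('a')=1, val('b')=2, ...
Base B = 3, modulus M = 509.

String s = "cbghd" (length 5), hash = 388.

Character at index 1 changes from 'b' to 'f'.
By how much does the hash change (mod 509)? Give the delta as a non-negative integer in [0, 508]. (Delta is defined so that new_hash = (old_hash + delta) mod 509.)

Delta formula: (val(new) - val(old)) * B^(n-1-k) mod M
  val('f') - val('b') = 6 - 2 = 4
  B^(n-1-k) = 3^3 mod 509 = 27
  Delta = 4 * 27 mod 509 = 108

Answer: 108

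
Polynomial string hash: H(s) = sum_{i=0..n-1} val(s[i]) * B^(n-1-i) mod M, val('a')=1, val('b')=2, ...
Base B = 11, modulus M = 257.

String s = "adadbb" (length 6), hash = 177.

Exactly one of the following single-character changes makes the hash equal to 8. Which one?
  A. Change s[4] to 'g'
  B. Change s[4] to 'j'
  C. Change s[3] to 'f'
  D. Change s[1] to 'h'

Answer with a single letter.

Option A: s[4]='b'->'g', delta=(7-2)*11^1 mod 257 = 55, hash=177+55 mod 257 = 232
Option B: s[4]='b'->'j', delta=(10-2)*11^1 mod 257 = 88, hash=177+88 mod 257 = 8 <-- target
Option C: s[3]='d'->'f', delta=(6-4)*11^2 mod 257 = 242, hash=177+242 mod 257 = 162
Option D: s[1]='d'->'h', delta=(8-4)*11^4 mod 257 = 225, hash=177+225 mod 257 = 145

Answer: B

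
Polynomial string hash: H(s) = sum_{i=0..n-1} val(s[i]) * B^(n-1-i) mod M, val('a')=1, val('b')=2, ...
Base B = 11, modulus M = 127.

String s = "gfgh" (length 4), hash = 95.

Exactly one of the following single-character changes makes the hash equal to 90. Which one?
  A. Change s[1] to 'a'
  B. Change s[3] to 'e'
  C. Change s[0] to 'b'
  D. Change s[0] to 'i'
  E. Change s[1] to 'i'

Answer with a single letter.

Answer: D

Derivation:
Option A: s[1]='f'->'a', delta=(1-6)*11^2 mod 127 = 30, hash=95+30 mod 127 = 125
Option B: s[3]='h'->'e', delta=(5-8)*11^0 mod 127 = 124, hash=95+124 mod 127 = 92
Option C: s[0]='g'->'b', delta=(2-7)*11^3 mod 127 = 76, hash=95+76 mod 127 = 44
Option D: s[0]='g'->'i', delta=(9-7)*11^3 mod 127 = 122, hash=95+122 mod 127 = 90 <-- target
Option E: s[1]='f'->'i', delta=(9-6)*11^2 mod 127 = 109, hash=95+109 mod 127 = 77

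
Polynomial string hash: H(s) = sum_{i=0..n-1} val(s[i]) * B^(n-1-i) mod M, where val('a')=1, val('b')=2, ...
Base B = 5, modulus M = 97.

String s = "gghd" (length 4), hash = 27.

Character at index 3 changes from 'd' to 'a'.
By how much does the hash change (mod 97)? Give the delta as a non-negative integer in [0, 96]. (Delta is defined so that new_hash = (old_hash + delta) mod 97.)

Answer: 94

Derivation:
Delta formula: (val(new) - val(old)) * B^(n-1-k) mod M
  val('a') - val('d') = 1 - 4 = -3
  B^(n-1-k) = 5^0 mod 97 = 1
  Delta = -3 * 1 mod 97 = 94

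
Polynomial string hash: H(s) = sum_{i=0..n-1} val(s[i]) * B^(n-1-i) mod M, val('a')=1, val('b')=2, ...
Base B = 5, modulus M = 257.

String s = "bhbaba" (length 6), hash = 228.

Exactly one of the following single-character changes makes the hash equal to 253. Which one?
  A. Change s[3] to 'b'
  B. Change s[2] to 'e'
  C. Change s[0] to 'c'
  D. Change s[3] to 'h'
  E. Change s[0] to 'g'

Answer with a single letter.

Answer: A

Derivation:
Option A: s[3]='a'->'b', delta=(2-1)*5^2 mod 257 = 25, hash=228+25 mod 257 = 253 <-- target
Option B: s[2]='b'->'e', delta=(5-2)*5^3 mod 257 = 118, hash=228+118 mod 257 = 89
Option C: s[0]='b'->'c', delta=(3-2)*5^5 mod 257 = 41, hash=228+41 mod 257 = 12
Option D: s[3]='a'->'h', delta=(8-1)*5^2 mod 257 = 175, hash=228+175 mod 257 = 146
Option E: s[0]='b'->'g', delta=(7-2)*5^5 mod 257 = 205, hash=228+205 mod 257 = 176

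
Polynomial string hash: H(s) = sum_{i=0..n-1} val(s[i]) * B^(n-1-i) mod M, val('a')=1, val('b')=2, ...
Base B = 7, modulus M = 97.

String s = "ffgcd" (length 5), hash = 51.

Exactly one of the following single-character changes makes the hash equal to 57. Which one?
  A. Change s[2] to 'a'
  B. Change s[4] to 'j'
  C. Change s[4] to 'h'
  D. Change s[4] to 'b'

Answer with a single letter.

Answer: B

Derivation:
Option A: s[2]='g'->'a', delta=(1-7)*7^2 mod 97 = 94, hash=51+94 mod 97 = 48
Option B: s[4]='d'->'j', delta=(10-4)*7^0 mod 97 = 6, hash=51+6 mod 97 = 57 <-- target
Option C: s[4]='d'->'h', delta=(8-4)*7^0 mod 97 = 4, hash=51+4 mod 97 = 55
Option D: s[4]='d'->'b', delta=(2-4)*7^0 mod 97 = 95, hash=51+95 mod 97 = 49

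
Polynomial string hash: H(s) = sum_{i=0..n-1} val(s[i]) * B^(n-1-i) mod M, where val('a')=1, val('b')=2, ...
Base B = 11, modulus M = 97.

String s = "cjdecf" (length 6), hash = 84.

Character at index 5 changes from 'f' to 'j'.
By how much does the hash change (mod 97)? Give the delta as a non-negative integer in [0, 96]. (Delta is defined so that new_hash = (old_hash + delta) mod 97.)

Answer: 4

Derivation:
Delta formula: (val(new) - val(old)) * B^(n-1-k) mod M
  val('j') - val('f') = 10 - 6 = 4
  B^(n-1-k) = 11^0 mod 97 = 1
  Delta = 4 * 1 mod 97 = 4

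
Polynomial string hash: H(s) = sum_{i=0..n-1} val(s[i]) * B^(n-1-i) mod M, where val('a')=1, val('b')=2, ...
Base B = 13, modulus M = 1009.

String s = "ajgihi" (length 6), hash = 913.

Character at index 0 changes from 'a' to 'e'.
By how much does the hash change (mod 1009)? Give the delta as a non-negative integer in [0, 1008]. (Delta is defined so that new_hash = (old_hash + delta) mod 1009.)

Answer: 933

Derivation:
Delta formula: (val(new) - val(old)) * B^(n-1-k) mod M
  val('e') - val('a') = 5 - 1 = 4
  B^(n-1-k) = 13^5 mod 1009 = 990
  Delta = 4 * 990 mod 1009 = 933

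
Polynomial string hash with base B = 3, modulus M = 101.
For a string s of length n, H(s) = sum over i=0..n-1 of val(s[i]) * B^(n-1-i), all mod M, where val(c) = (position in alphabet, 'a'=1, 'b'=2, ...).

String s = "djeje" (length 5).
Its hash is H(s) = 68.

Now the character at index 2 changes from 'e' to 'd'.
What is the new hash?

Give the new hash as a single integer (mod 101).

Answer: 59

Derivation:
val('e') = 5, val('d') = 4
Position k = 2, exponent = n-1-k = 2
B^2 mod M = 3^2 mod 101 = 9
Delta = (4 - 5) * 9 mod 101 = 92
New hash = (68 + 92) mod 101 = 59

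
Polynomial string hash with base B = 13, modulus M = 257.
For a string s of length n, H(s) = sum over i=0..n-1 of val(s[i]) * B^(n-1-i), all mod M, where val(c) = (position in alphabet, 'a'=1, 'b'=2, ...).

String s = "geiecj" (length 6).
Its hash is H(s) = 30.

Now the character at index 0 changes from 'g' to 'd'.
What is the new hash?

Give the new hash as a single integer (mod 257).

val('g') = 7, val('d') = 4
Position k = 0, exponent = n-1-k = 5
B^5 mod M = 13^5 mod 257 = 185
Delta = (4 - 7) * 185 mod 257 = 216
New hash = (30 + 216) mod 257 = 246

Answer: 246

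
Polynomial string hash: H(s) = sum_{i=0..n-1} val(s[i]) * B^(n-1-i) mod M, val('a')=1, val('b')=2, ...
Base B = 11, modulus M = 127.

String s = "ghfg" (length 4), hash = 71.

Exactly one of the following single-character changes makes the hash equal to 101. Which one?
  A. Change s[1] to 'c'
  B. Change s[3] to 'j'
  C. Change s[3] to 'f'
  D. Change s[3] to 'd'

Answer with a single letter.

Option A: s[1]='h'->'c', delta=(3-8)*11^2 mod 127 = 30, hash=71+30 mod 127 = 101 <-- target
Option B: s[3]='g'->'j', delta=(10-7)*11^0 mod 127 = 3, hash=71+3 mod 127 = 74
Option C: s[3]='g'->'f', delta=(6-7)*11^0 mod 127 = 126, hash=71+126 mod 127 = 70
Option D: s[3]='g'->'d', delta=(4-7)*11^0 mod 127 = 124, hash=71+124 mod 127 = 68

Answer: A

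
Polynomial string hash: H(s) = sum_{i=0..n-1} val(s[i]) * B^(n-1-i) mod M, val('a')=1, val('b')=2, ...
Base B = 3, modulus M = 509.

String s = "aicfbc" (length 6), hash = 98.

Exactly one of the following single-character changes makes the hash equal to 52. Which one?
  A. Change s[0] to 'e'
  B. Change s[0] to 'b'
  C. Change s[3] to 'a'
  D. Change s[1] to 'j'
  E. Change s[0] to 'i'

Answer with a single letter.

Option A: s[0]='a'->'e', delta=(5-1)*3^5 mod 509 = 463, hash=98+463 mod 509 = 52 <-- target
Option B: s[0]='a'->'b', delta=(2-1)*3^5 mod 509 = 243, hash=98+243 mod 509 = 341
Option C: s[3]='f'->'a', delta=(1-6)*3^2 mod 509 = 464, hash=98+464 mod 509 = 53
Option D: s[1]='i'->'j', delta=(10-9)*3^4 mod 509 = 81, hash=98+81 mod 509 = 179
Option E: s[0]='a'->'i', delta=(9-1)*3^5 mod 509 = 417, hash=98+417 mod 509 = 6

Answer: A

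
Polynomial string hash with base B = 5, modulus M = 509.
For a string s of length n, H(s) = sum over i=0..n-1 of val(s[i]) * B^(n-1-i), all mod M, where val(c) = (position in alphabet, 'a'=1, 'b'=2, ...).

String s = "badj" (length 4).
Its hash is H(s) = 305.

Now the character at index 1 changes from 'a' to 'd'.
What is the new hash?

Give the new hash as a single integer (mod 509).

Answer: 380

Derivation:
val('a') = 1, val('d') = 4
Position k = 1, exponent = n-1-k = 2
B^2 mod M = 5^2 mod 509 = 25
Delta = (4 - 1) * 25 mod 509 = 75
New hash = (305 + 75) mod 509 = 380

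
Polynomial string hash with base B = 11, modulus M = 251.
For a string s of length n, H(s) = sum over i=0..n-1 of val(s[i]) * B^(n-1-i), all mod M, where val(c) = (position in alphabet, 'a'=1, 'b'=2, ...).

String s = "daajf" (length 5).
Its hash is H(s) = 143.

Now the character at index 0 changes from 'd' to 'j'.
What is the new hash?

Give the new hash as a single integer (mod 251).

Answer: 139

Derivation:
val('d') = 4, val('j') = 10
Position k = 0, exponent = n-1-k = 4
B^4 mod M = 11^4 mod 251 = 83
Delta = (10 - 4) * 83 mod 251 = 247
New hash = (143 + 247) mod 251 = 139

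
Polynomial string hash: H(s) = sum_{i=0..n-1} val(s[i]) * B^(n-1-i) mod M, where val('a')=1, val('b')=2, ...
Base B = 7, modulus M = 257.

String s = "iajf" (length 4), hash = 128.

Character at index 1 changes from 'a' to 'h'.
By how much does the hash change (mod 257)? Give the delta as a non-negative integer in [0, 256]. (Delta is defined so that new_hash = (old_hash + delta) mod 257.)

Delta formula: (val(new) - val(old)) * B^(n-1-k) mod M
  val('h') - val('a') = 8 - 1 = 7
  B^(n-1-k) = 7^2 mod 257 = 49
  Delta = 7 * 49 mod 257 = 86

Answer: 86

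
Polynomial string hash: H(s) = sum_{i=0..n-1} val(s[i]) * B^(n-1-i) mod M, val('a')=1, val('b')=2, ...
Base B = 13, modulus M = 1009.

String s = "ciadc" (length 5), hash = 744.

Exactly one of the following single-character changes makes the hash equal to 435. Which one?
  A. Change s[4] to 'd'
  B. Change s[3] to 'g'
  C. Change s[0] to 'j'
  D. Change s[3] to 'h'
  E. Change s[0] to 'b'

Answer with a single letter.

Option A: s[4]='c'->'d', delta=(4-3)*13^0 mod 1009 = 1, hash=744+1 mod 1009 = 745
Option B: s[3]='d'->'g', delta=(7-4)*13^1 mod 1009 = 39, hash=744+39 mod 1009 = 783
Option C: s[0]='c'->'j', delta=(10-3)*13^4 mod 1009 = 145, hash=744+145 mod 1009 = 889
Option D: s[3]='d'->'h', delta=(8-4)*13^1 mod 1009 = 52, hash=744+52 mod 1009 = 796
Option E: s[0]='c'->'b', delta=(2-3)*13^4 mod 1009 = 700, hash=744+700 mod 1009 = 435 <-- target

Answer: E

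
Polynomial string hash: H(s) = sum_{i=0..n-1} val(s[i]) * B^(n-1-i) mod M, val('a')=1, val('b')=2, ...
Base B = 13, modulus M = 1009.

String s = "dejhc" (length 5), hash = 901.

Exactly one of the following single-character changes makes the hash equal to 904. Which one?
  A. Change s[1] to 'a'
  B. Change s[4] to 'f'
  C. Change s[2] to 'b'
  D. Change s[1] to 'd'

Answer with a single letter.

Answer: B

Derivation:
Option A: s[1]='e'->'a', delta=(1-5)*13^3 mod 1009 = 293, hash=901+293 mod 1009 = 185
Option B: s[4]='c'->'f', delta=(6-3)*13^0 mod 1009 = 3, hash=901+3 mod 1009 = 904 <-- target
Option C: s[2]='j'->'b', delta=(2-10)*13^2 mod 1009 = 666, hash=901+666 mod 1009 = 558
Option D: s[1]='e'->'d', delta=(4-5)*13^3 mod 1009 = 830, hash=901+830 mod 1009 = 722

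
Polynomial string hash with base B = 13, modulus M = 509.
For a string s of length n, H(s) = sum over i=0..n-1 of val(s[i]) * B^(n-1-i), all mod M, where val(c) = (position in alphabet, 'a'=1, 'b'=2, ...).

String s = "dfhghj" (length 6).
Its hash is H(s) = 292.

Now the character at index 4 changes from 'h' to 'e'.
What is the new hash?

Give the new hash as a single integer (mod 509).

val('h') = 8, val('e') = 5
Position k = 4, exponent = n-1-k = 1
B^1 mod M = 13^1 mod 509 = 13
Delta = (5 - 8) * 13 mod 509 = 470
New hash = (292 + 470) mod 509 = 253

Answer: 253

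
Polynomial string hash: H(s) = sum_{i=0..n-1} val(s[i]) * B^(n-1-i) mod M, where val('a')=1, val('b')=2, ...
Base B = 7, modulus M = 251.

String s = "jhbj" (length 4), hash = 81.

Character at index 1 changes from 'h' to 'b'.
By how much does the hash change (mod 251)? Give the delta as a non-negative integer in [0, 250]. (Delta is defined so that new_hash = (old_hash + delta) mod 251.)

Answer: 208

Derivation:
Delta formula: (val(new) - val(old)) * B^(n-1-k) mod M
  val('b') - val('h') = 2 - 8 = -6
  B^(n-1-k) = 7^2 mod 251 = 49
  Delta = -6 * 49 mod 251 = 208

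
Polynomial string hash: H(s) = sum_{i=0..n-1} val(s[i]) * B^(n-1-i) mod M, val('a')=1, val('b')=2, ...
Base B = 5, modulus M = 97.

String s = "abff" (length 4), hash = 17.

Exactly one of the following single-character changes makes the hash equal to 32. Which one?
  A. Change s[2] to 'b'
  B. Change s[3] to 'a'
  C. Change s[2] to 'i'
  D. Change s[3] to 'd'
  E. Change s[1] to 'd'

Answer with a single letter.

Answer: C

Derivation:
Option A: s[2]='f'->'b', delta=(2-6)*5^1 mod 97 = 77, hash=17+77 mod 97 = 94
Option B: s[3]='f'->'a', delta=(1-6)*5^0 mod 97 = 92, hash=17+92 mod 97 = 12
Option C: s[2]='f'->'i', delta=(9-6)*5^1 mod 97 = 15, hash=17+15 mod 97 = 32 <-- target
Option D: s[3]='f'->'d', delta=(4-6)*5^0 mod 97 = 95, hash=17+95 mod 97 = 15
Option E: s[1]='b'->'d', delta=(4-2)*5^2 mod 97 = 50, hash=17+50 mod 97 = 67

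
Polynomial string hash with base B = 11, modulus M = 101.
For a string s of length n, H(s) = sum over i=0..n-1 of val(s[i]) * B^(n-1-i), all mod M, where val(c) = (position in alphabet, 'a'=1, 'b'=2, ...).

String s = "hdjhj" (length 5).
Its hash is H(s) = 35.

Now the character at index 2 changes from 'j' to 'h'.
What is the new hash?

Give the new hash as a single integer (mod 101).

val('j') = 10, val('h') = 8
Position k = 2, exponent = n-1-k = 2
B^2 mod M = 11^2 mod 101 = 20
Delta = (8 - 10) * 20 mod 101 = 61
New hash = (35 + 61) mod 101 = 96

Answer: 96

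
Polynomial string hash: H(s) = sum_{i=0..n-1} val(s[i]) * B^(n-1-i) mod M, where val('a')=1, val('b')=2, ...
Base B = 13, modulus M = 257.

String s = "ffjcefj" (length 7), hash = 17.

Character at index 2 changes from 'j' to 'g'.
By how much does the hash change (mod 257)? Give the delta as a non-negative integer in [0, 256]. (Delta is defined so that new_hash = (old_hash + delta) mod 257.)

Delta formula: (val(new) - val(old)) * B^(n-1-k) mod M
  val('g') - val('j') = 7 - 10 = -3
  B^(n-1-k) = 13^4 mod 257 = 34
  Delta = -3 * 34 mod 257 = 155

Answer: 155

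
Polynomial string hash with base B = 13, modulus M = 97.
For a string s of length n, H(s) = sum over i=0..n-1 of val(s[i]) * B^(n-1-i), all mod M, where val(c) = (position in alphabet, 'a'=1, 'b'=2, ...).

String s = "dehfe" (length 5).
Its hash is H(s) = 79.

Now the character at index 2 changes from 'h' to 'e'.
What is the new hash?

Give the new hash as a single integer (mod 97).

val('h') = 8, val('e') = 5
Position k = 2, exponent = n-1-k = 2
B^2 mod M = 13^2 mod 97 = 72
Delta = (5 - 8) * 72 mod 97 = 75
New hash = (79 + 75) mod 97 = 57

Answer: 57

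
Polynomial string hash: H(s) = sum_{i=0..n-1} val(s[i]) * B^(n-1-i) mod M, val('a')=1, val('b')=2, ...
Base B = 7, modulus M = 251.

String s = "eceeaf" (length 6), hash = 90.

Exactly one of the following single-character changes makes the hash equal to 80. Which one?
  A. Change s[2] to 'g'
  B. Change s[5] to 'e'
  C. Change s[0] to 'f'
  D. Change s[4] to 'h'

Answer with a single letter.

Answer: C

Derivation:
Option A: s[2]='e'->'g', delta=(7-5)*7^3 mod 251 = 184, hash=90+184 mod 251 = 23
Option B: s[5]='f'->'e', delta=(5-6)*7^0 mod 251 = 250, hash=90+250 mod 251 = 89
Option C: s[0]='e'->'f', delta=(6-5)*7^5 mod 251 = 241, hash=90+241 mod 251 = 80 <-- target
Option D: s[4]='a'->'h', delta=(8-1)*7^1 mod 251 = 49, hash=90+49 mod 251 = 139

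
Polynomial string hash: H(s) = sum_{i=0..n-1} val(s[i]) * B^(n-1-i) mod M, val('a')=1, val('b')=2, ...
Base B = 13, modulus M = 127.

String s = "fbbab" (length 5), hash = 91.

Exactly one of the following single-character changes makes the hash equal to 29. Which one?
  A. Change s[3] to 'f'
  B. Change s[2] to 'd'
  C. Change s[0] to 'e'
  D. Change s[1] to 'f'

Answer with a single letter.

Answer: A

Derivation:
Option A: s[3]='a'->'f', delta=(6-1)*13^1 mod 127 = 65, hash=91+65 mod 127 = 29 <-- target
Option B: s[2]='b'->'d', delta=(4-2)*13^2 mod 127 = 84, hash=91+84 mod 127 = 48
Option C: s[0]='f'->'e', delta=(5-6)*13^4 mod 127 = 14, hash=91+14 mod 127 = 105
Option D: s[1]='b'->'f', delta=(6-2)*13^3 mod 127 = 25, hash=91+25 mod 127 = 116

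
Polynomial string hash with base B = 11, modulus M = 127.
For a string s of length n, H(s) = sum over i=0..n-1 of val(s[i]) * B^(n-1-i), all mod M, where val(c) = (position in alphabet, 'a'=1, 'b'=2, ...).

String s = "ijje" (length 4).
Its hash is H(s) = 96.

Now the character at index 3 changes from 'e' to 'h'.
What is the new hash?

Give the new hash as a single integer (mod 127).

val('e') = 5, val('h') = 8
Position k = 3, exponent = n-1-k = 0
B^0 mod M = 11^0 mod 127 = 1
Delta = (8 - 5) * 1 mod 127 = 3
New hash = (96 + 3) mod 127 = 99

Answer: 99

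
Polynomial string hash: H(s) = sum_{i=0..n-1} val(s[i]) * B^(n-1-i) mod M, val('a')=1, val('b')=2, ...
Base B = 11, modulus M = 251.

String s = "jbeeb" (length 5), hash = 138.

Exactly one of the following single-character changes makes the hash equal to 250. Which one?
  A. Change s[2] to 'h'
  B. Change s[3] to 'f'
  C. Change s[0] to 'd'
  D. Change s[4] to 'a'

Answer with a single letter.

Option A: s[2]='e'->'h', delta=(8-5)*11^2 mod 251 = 112, hash=138+112 mod 251 = 250 <-- target
Option B: s[3]='e'->'f', delta=(6-5)*11^1 mod 251 = 11, hash=138+11 mod 251 = 149
Option C: s[0]='j'->'d', delta=(4-10)*11^4 mod 251 = 4, hash=138+4 mod 251 = 142
Option D: s[4]='b'->'a', delta=(1-2)*11^0 mod 251 = 250, hash=138+250 mod 251 = 137

Answer: A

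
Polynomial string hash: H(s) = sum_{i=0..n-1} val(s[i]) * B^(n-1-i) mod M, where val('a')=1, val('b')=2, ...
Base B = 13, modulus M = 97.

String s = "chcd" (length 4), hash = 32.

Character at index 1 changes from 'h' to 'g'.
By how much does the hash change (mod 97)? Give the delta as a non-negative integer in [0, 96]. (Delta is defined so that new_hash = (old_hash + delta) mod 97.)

Answer: 25

Derivation:
Delta formula: (val(new) - val(old)) * B^(n-1-k) mod M
  val('g') - val('h') = 7 - 8 = -1
  B^(n-1-k) = 13^2 mod 97 = 72
  Delta = -1 * 72 mod 97 = 25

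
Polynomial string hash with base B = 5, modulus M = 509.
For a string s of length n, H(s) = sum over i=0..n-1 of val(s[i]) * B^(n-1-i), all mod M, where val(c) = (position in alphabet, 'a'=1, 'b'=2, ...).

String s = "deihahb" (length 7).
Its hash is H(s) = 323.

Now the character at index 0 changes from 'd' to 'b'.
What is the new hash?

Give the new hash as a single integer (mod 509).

Answer: 122

Derivation:
val('d') = 4, val('b') = 2
Position k = 0, exponent = n-1-k = 6
B^6 mod M = 5^6 mod 509 = 355
Delta = (2 - 4) * 355 mod 509 = 308
New hash = (323 + 308) mod 509 = 122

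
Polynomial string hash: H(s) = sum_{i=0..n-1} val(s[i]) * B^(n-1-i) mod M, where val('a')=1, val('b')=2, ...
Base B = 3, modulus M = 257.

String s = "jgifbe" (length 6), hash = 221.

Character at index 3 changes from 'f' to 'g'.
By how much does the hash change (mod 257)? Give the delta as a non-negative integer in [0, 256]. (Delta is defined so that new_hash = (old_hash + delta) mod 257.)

Answer: 9

Derivation:
Delta formula: (val(new) - val(old)) * B^(n-1-k) mod M
  val('g') - val('f') = 7 - 6 = 1
  B^(n-1-k) = 3^2 mod 257 = 9
  Delta = 1 * 9 mod 257 = 9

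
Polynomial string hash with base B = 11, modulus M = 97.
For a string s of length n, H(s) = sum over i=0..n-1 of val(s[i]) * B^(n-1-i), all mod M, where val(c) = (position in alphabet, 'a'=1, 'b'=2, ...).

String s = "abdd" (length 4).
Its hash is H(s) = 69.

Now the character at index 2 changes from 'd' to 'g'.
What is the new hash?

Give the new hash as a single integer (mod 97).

val('d') = 4, val('g') = 7
Position k = 2, exponent = n-1-k = 1
B^1 mod M = 11^1 mod 97 = 11
Delta = (7 - 4) * 11 mod 97 = 33
New hash = (69 + 33) mod 97 = 5

Answer: 5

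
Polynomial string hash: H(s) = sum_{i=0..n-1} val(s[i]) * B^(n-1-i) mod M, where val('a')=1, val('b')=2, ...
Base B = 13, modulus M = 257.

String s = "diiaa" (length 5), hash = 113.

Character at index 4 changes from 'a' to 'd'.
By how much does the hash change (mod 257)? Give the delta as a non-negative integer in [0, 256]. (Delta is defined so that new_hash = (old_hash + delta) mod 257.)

Answer: 3

Derivation:
Delta formula: (val(new) - val(old)) * B^(n-1-k) mod M
  val('d') - val('a') = 4 - 1 = 3
  B^(n-1-k) = 13^0 mod 257 = 1
  Delta = 3 * 1 mod 257 = 3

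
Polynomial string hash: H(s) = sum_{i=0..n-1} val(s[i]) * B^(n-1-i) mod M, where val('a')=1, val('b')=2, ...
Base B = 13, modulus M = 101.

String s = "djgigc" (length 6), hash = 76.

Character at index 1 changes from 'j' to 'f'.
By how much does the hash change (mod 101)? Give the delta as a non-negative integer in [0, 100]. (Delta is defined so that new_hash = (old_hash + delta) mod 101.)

Delta formula: (val(new) - val(old)) * B^(n-1-k) mod M
  val('f') - val('j') = 6 - 10 = -4
  B^(n-1-k) = 13^4 mod 101 = 79
  Delta = -4 * 79 mod 101 = 88

Answer: 88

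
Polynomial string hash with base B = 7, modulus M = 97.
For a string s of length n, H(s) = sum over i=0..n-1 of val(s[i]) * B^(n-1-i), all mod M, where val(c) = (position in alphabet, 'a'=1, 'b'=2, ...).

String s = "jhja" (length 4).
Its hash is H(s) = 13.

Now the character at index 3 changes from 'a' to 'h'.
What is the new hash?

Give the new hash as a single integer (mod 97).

val('a') = 1, val('h') = 8
Position k = 3, exponent = n-1-k = 0
B^0 mod M = 7^0 mod 97 = 1
Delta = (8 - 1) * 1 mod 97 = 7
New hash = (13 + 7) mod 97 = 20

Answer: 20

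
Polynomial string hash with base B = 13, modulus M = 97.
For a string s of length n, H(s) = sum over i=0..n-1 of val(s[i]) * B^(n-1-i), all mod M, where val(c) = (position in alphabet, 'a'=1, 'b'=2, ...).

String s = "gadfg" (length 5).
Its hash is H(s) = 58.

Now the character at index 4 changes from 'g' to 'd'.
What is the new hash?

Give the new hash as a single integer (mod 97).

val('g') = 7, val('d') = 4
Position k = 4, exponent = n-1-k = 0
B^0 mod M = 13^0 mod 97 = 1
Delta = (4 - 7) * 1 mod 97 = 94
New hash = (58 + 94) mod 97 = 55

Answer: 55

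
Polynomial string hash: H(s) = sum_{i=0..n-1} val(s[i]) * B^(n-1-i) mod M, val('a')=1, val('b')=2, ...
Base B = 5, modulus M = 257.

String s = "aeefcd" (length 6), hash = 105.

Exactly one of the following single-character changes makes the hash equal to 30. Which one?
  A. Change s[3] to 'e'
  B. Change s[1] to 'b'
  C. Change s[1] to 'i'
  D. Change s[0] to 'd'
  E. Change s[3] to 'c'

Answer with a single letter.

Option A: s[3]='f'->'e', delta=(5-6)*5^2 mod 257 = 232, hash=105+232 mod 257 = 80
Option B: s[1]='e'->'b', delta=(2-5)*5^4 mod 257 = 181, hash=105+181 mod 257 = 29
Option C: s[1]='e'->'i', delta=(9-5)*5^4 mod 257 = 187, hash=105+187 mod 257 = 35
Option D: s[0]='a'->'d', delta=(4-1)*5^5 mod 257 = 123, hash=105+123 mod 257 = 228
Option E: s[3]='f'->'c', delta=(3-6)*5^2 mod 257 = 182, hash=105+182 mod 257 = 30 <-- target

Answer: E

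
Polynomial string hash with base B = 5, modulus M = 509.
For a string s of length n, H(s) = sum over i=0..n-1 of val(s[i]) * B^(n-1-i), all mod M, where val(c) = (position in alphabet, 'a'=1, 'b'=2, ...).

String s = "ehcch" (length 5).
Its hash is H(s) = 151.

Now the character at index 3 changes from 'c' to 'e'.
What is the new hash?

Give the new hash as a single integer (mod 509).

Answer: 161

Derivation:
val('c') = 3, val('e') = 5
Position k = 3, exponent = n-1-k = 1
B^1 mod M = 5^1 mod 509 = 5
Delta = (5 - 3) * 5 mod 509 = 10
New hash = (151 + 10) mod 509 = 161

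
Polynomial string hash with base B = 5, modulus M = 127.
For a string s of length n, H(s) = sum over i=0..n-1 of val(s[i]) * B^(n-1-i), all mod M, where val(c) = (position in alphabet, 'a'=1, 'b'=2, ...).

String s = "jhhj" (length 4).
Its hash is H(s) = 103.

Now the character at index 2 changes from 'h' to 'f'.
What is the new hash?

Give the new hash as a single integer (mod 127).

Answer: 93

Derivation:
val('h') = 8, val('f') = 6
Position k = 2, exponent = n-1-k = 1
B^1 mod M = 5^1 mod 127 = 5
Delta = (6 - 8) * 5 mod 127 = 117
New hash = (103 + 117) mod 127 = 93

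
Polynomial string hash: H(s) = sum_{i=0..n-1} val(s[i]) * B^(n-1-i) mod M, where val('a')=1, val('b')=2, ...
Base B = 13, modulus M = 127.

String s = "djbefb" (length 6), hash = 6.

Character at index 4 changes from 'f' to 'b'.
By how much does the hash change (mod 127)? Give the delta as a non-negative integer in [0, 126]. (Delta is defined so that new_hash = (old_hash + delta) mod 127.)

Answer: 75

Derivation:
Delta formula: (val(new) - val(old)) * B^(n-1-k) mod M
  val('b') - val('f') = 2 - 6 = -4
  B^(n-1-k) = 13^1 mod 127 = 13
  Delta = -4 * 13 mod 127 = 75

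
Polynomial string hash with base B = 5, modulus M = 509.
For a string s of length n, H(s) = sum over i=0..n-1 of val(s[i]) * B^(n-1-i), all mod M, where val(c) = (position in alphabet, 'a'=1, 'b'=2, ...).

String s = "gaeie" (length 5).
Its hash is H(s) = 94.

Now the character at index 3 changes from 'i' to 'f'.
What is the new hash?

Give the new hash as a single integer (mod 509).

Answer: 79

Derivation:
val('i') = 9, val('f') = 6
Position k = 3, exponent = n-1-k = 1
B^1 mod M = 5^1 mod 509 = 5
Delta = (6 - 9) * 5 mod 509 = 494
New hash = (94 + 494) mod 509 = 79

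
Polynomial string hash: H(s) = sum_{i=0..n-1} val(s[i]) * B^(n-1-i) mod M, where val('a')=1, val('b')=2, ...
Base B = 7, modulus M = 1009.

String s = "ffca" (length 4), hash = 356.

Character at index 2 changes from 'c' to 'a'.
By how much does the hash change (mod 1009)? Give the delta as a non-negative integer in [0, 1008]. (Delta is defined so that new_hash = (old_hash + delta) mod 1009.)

Delta formula: (val(new) - val(old)) * B^(n-1-k) mod M
  val('a') - val('c') = 1 - 3 = -2
  B^(n-1-k) = 7^1 mod 1009 = 7
  Delta = -2 * 7 mod 1009 = 995

Answer: 995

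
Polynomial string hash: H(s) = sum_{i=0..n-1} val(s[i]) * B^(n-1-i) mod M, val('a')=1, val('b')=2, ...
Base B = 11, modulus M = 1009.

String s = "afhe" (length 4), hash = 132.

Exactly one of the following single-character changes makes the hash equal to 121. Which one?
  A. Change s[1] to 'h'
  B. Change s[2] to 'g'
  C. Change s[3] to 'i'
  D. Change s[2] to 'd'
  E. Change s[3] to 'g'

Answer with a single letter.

Option A: s[1]='f'->'h', delta=(8-6)*11^2 mod 1009 = 242, hash=132+242 mod 1009 = 374
Option B: s[2]='h'->'g', delta=(7-8)*11^1 mod 1009 = 998, hash=132+998 mod 1009 = 121 <-- target
Option C: s[3]='e'->'i', delta=(9-5)*11^0 mod 1009 = 4, hash=132+4 mod 1009 = 136
Option D: s[2]='h'->'d', delta=(4-8)*11^1 mod 1009 = 965, hash=132+965 mod 1009 = 88
Option E: s[3]='e'->'g', delta=(7-5)*11^0 mod 1009 = 2, hash=132+2 mod 1009 = 134

Answer: B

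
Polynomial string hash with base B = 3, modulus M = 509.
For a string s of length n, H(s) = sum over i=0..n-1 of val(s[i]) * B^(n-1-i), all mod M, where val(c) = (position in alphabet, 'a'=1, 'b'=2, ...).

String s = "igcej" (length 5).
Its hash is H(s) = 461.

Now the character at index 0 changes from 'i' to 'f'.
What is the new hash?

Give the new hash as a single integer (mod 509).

Answer: 218

Derivation:
val('i') = 9, val('f') = 6
Position k = 0, exponent = n-1-k = 4
B^4 mod M = 3^4 mod 509 = 81
Delta = (6 - 9) * 81 mod 509 = 266
New hash = (461 + 266) mod 509 = 218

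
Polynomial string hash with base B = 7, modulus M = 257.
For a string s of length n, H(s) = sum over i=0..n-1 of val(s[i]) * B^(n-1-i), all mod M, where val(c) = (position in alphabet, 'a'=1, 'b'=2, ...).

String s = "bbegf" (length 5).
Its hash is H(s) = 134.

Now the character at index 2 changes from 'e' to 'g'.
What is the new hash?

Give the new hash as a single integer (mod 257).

Answer: 232

Derivation:
val('e') = 5, val('g') = 7
Position k = 2, exponent = n-1-k = 2
B^2 mod M = 7^2 mod 257 = 49
Delta = (7 - 5) * 49 mod 257 = 98
New hash = (134 + 98) mod 257 = 232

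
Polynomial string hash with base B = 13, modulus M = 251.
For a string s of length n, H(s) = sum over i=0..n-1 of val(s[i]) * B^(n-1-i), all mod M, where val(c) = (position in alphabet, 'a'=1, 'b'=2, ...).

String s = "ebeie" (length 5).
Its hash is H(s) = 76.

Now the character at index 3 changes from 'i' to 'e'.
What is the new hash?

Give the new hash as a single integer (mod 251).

Answer: 24

Derivation:
val('i') = 9, val('e') = 5
Position k = 3, exponent = n-1-k = 1
B^1 mod M = 13^1 mod 251 = 13
Delta = (5 - 9) * 13 mod 251 = 199
New hash = (76 + 199) mod 251 = 24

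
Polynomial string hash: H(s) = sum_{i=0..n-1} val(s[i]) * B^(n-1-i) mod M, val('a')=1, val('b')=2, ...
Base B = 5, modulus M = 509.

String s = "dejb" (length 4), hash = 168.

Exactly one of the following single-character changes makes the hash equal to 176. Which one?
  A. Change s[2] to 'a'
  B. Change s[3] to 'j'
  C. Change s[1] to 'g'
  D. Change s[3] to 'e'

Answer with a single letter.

Option A: s[2]='j'->'a', delta=(1-10)*5^1 mod 509 = 464, hash=168+464 mod 509 = 123
Option B: s[3]='b'->'j', delta=(10-2)*5^0 mod 509 = 8, hash=168+8 mod 509 = 176 <-- target
Option C: s[1]='e'->'g', delta=(7-5)*5^2 mod 509 = 50, hash=168+50 mod 509 = 218
Option D: s[3]='b'->'e', delta=(5-2)*5^0 mod 509 = 3, hash=168+3 mod 509 = 171

Answer: B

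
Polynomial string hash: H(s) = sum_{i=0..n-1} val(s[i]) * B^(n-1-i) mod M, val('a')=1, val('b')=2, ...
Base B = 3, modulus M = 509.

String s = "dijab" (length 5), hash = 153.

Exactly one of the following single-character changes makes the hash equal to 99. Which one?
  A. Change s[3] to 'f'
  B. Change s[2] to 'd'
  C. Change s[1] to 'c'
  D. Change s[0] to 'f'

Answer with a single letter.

Option A: s[3]='a'->'f', delta=(6-1)*3^1 mod 509 = 15, hash=153+15 mod 509 = 168
Option B: s[2]='j'->'d', delta=(4-10)*3^2 mod 509 = 455, hash=153+455 mod 509 = 99 <-- target
Option C: s[1]='i'->'c', delta=(3-9)*3^3 mod 509 = 347, hash=153+347 mod 509 = 500
Option D: s[0]='d'->'f', delta=(6-4)*3^4 mod 509 = 162, hash=153+162 mod 509 = 315

Answer: B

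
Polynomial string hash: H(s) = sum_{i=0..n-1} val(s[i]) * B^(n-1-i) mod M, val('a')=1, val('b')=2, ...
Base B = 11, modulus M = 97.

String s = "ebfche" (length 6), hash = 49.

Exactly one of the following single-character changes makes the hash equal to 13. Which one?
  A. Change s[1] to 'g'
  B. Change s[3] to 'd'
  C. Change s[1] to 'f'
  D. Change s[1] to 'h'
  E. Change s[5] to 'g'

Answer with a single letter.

Option A: s[1]='b'->'g', delta=(7-2)*11^4 mod 97 = 67, hash=49+67 mod 97 = 19
Option B: s[3]='c'->'d', delta=(4-3)*11^2 mod 97 = 24, hash=49+24 mod 97 = 73
Option C: s[1]='b'->'f', delta=(6-2)*11^4 mod 97 = 73, hash=49+73 mod 97 = 25
Option D: s[1]='b'->'h', delta=(8-2)*11^4 mod 97 = 61, hash=49+61 mod 97 = 13 <-- target
Option E: s[5]='e'->'g', delta=(7-5)*11^0 mod 97 = 2, hash=49+2 mod 97 = 51

Answer: D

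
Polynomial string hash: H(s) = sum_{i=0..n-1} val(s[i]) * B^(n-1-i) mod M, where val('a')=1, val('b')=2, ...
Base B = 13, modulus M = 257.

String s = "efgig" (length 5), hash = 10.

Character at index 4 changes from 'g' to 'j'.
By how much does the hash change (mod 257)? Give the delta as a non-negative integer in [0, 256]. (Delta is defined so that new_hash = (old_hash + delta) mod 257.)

Delta formula: (val(new) - val(old)) * B^(n-1-k) mod M
  val('j') - val('g') = 10 - 7 = 3
  B^(n-1-k) = 13^0 mod 257 = 1
  Delta = 3 * 1 mod 257 = 3

Answer: 3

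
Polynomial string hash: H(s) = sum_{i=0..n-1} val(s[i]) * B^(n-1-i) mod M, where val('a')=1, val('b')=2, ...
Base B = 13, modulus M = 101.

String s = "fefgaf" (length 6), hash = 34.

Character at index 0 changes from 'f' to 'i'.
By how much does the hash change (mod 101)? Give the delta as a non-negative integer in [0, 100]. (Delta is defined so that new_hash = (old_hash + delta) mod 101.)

Answer: 51

Derivation:
Delta formula: (val(new) - val(old)) * B^(n-1-k) mod M
  val('i') - val('f') = 9 - 6 = 3
  B^(n-1-k) = 13^5 mod 101 = 17
  Delta = 3 * 17 mod 101 = 51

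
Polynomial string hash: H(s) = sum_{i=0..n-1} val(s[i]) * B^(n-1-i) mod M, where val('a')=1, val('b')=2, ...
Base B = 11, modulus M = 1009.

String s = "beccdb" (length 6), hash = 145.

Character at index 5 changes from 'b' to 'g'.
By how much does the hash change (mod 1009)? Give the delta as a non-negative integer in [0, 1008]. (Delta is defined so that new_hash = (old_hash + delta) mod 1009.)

Answer: 5

Derivation:
Delta formula: (val(new) - val(old)) * B^(n-1-k) mod M
  val('g') - val('b') = 7 - 2 = 5
  B^(n-1-k) = 11^0 mod 1009 = 1
  Delta = 5 * 1 mod 1009 = 5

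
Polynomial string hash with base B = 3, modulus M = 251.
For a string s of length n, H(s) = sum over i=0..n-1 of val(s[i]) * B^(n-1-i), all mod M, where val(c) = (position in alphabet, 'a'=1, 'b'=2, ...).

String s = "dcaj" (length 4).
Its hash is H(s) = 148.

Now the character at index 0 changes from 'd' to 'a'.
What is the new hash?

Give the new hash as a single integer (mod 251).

val('d') = 4, val('a') = 1
Position k = 0, exponent = n-1-k = 3
B^3 mod M = 3^3 mod 251 = 27
Delta = (1 - 4) * 27 mod 251 = 170
New hash = (148 + 170) mod 251 = 67

Answer: 67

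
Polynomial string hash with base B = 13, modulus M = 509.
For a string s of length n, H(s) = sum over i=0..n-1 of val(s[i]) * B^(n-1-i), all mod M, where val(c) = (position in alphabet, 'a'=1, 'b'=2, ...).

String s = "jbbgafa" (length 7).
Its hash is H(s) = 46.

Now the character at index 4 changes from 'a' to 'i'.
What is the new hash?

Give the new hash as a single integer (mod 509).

val('a') = 1, val('i') = 9
Position k = 4, exponent = n-1-k = 2
B^2 mod M = 13^2 mod 509 = 169
Delta = (9 - 1) * 169 mod 509 = 334
New hash = (46 + 334) mod 509 = 380

Answer: 380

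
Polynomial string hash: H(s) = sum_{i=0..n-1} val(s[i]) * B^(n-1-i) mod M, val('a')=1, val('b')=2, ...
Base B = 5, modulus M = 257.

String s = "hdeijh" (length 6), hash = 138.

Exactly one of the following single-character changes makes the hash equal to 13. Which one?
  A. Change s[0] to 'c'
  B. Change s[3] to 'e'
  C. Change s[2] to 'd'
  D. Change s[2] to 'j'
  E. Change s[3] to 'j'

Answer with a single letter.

Answer: C

Derivation:
Option A: s[0]='h'->'c', delta=(3-8)*5^5 mod 257 = 52, hash=138+52 mod 257 = 190
Option B: s[3]='i'->'e', delta=(5-9)*5^2 mod 257 = 157, hash=138+157 mod 257 = 38
Option C: s[2]='e'->'d', delta=(4-5)*5^3 mod 257 = 132, hash=138+132 mod 257 = 13 <-- target
Option D: s[2]='e'->'j', delta=(10-5)*5^3 mod 257 = 111, hash=138+111 mod 257 = 249
Option E: s[3]='i'->'j', delta=(10-9)*5^2 mod 257 = 25, hash=138+25 mod 257 = 163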